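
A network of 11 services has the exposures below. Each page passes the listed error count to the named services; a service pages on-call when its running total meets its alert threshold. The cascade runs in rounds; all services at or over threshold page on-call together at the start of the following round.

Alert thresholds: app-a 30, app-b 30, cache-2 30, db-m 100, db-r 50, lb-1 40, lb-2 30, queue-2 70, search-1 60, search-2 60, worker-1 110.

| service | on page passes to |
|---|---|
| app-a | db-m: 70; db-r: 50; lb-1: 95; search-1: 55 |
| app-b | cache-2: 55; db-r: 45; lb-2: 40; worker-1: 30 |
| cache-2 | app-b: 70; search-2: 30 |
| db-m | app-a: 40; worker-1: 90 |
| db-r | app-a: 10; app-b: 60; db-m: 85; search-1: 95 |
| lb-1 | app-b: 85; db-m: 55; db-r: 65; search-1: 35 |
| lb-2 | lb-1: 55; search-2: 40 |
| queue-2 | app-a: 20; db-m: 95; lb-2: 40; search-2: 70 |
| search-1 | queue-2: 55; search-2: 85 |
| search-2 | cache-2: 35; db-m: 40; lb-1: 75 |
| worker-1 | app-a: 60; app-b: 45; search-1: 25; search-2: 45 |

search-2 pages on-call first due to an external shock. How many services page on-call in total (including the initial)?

Round 1 — search-2 pages on-call (initial).
  cache-2: +35 → 35 ≥ 30
  db-m: +40 → 40 < 100
  lb-1: +75 → 75 ≥ 40
Round 2 — cache-2, lb-1 page on-call.
  app-b: +70+85 → 155 ≥ 30
  db-m: +55 → 95 < 100
  db-r: +65 → 65 ≥ 50
  search-1: +35 → 35 < 60
Round 3 — app-b, db-r page on-call.
  app-a: +10 → 10 < 30
  db-m: +85 → 180 ≥ 100
  lb-2: +40 → 40 ≥ 30
  search-1: +95 → 130 ≥ 60
  worker-1: +30 → 30 < 110
Round 4 — db-m, lb-2, search-1 page on-call.
  app-a: +40 → 50 ≥ 30
  queue-2: +55 → 55 < 70
  worker-1: +90 → 120 ≥ 110
Round 5 — app-a, worker-1 page on-call.
No further pages.

10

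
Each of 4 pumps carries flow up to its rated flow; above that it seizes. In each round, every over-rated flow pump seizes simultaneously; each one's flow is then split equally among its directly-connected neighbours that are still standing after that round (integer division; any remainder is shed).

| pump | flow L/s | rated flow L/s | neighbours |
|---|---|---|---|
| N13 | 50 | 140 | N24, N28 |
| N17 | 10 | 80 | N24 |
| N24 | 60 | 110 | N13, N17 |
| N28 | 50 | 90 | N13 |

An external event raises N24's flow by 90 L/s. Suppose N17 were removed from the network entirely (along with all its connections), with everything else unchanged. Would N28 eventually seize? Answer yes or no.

With N17 removed:
Round 1 — N24 at 150 > 110. N24 seizes.
  N24 sheds 150 L/s to N13: 150 each.
    N13: 50+150 = 200 > 140
Round 2 — N13 seizes.
  N13 sheds 200 L/s to N28: 200 each.
    N28: 50+200 = 250 > 90
Round 3 — N28 seizes.
  N28 sheds 250 L/s: no online neighbours, lost.
No further seizures.

yes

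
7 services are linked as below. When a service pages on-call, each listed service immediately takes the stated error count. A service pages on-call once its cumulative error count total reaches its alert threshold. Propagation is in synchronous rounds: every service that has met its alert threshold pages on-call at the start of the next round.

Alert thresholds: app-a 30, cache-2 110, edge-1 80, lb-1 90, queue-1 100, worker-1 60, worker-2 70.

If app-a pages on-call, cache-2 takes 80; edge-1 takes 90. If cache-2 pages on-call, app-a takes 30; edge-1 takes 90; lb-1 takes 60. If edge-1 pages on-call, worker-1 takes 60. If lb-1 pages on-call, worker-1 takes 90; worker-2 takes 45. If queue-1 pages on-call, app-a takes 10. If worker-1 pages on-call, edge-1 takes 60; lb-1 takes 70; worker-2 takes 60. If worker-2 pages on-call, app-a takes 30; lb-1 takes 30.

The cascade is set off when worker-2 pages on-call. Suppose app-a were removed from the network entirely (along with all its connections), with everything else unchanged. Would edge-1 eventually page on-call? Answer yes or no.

With app-a removed:
Round 1 — worker-2 pages on-call (initial).
  lb-1: +30 → 30 < 90
No further pages.

no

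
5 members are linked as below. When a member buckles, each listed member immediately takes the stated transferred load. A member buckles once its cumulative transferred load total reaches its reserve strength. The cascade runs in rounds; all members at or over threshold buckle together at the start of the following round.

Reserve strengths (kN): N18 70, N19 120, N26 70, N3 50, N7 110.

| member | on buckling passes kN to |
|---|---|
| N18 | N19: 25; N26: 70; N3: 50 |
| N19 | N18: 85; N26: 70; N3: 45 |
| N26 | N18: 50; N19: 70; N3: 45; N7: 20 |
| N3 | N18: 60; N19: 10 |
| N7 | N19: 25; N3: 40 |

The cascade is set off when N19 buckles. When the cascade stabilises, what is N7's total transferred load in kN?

Round 1 — N19 buckles (initial).
  N18: +85 → 85 ≥ 70
  N26: +70 → 70 ≥ 70
  N3: +45 → 45 < 50
Round 2 — N18, N26 buckle.
  N3: +50+45 → 140 ≥ 50
  N7: +20 → 20 < 110
Round 3 — N3 buckles.
No further bucklings.

20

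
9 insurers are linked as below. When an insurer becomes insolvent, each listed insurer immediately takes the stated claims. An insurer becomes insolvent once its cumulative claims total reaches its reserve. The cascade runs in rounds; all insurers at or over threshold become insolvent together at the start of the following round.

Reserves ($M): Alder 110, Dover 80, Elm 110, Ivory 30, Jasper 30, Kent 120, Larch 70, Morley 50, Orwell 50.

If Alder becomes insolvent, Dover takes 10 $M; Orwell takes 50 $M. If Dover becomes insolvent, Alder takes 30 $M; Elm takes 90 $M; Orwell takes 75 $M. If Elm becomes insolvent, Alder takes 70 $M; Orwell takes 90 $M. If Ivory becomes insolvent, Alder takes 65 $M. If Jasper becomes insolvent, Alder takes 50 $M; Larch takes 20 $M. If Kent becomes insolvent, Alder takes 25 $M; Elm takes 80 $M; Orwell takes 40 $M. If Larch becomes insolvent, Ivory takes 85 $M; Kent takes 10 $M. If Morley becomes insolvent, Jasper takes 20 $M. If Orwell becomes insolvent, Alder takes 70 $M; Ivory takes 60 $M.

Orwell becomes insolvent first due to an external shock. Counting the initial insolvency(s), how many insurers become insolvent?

3

Round 1 — Orwell becomes insolvent (initial).
  Alder: +70 → 70 < 110
  Ivory: +60 → 60 ≥ 30
Round 2 — Ivory becomes insolvent.
  Alder: +65 → 135 ≥ 110
Round 3 — Alder becomes insolvent.
  Dover: +10 → 10 < 80
No further insolvencies.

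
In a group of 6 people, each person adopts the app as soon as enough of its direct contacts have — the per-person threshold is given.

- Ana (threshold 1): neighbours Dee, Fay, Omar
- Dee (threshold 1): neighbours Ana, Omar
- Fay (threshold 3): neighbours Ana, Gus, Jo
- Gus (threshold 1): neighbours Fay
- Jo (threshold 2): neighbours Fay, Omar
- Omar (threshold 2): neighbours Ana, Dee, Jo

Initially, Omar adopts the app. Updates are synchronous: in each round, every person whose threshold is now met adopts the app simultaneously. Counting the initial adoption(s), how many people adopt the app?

Round 1 — Omar adopts the app (initial).
Round 2 — checking thresholds:
  Ana: 1 of 3 neighbours ≥ 1, adopts the app.
  Dee: 1 of 2 neighbours ≥ 1, adopts the app.
  Jo: 1 of 2 neighbours < 2, below threshold.
Round 3 — no new adoptions; cascade stops.

3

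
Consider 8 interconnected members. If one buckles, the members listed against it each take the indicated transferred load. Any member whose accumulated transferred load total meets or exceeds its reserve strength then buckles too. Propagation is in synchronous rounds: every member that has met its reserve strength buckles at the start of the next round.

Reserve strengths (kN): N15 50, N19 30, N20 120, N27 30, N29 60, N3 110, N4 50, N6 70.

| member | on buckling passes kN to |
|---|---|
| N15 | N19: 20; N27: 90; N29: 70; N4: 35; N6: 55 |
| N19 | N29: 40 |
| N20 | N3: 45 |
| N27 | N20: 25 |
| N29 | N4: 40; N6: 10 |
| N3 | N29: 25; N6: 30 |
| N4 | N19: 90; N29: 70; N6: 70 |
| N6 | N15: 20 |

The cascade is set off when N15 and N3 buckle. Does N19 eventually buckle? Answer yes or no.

Round 1 — N15, N3 buckle (initial).
  N19: +20 → 20 < 30
  N27: +90 → 90 ≥ 30
  N29: +70+25 → 95 ≥ 60
  N4: +35 → 35 < 50
  N6: +55+30 → 85 ≥ 70
Round 2 — N27, N29, N6 buckle.
  N20: +25 → 25 < 120
  N4: +40 → 75 ≥ 50
Round 3 — N4 buckles.
  N19: +90 → 110 ≥ 30
Round 4 — N19 buckles.
No further bucklings.

yes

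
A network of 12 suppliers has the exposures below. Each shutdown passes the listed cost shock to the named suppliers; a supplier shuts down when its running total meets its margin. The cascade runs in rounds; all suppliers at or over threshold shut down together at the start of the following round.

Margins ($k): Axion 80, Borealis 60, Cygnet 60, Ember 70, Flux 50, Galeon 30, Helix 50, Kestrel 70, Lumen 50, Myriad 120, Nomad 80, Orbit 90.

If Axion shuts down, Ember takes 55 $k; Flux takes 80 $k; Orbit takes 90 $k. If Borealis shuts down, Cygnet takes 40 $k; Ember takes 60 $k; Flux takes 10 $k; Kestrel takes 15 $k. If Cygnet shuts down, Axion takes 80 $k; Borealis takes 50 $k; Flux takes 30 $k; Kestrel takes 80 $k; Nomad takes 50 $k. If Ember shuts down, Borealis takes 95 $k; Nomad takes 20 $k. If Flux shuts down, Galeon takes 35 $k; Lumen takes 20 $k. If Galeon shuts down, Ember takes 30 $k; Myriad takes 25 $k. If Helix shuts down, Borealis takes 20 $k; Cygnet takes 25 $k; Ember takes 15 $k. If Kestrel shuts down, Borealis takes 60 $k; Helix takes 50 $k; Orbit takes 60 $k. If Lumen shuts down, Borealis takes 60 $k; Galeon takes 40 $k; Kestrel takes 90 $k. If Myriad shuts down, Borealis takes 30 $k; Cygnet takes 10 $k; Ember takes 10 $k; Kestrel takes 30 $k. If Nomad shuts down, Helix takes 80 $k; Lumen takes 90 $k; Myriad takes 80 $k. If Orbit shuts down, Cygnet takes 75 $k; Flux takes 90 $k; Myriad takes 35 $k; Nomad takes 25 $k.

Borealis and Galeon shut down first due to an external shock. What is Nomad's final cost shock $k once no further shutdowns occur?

20

Round 1 — Borealis, Galeon shut down (initial).
  Cygnet: +40 → 40 < 60
  Ember: +60+30 → 90 ≥ 70
  Flux: +10 → 10 < 50
  Kestrel: +15 → 15 < 70
  Myriad: +25 → 25 < 120
Round 2 — Ember shuts down.
  Nomad: +20 → 20 < 80
No further shutdowns.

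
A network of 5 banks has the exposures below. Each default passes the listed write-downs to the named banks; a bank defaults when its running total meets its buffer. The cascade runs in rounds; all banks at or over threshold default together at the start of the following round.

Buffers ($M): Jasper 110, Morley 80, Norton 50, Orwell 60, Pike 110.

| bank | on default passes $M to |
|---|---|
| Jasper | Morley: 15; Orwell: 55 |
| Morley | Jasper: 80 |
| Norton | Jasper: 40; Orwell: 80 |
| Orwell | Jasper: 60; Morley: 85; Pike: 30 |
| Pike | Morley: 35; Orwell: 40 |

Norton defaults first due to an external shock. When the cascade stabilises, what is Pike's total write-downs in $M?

30

Round 1 — Norton defaults (initial).
  Jasper: +40 → 40 < 110
  Orwell: +80 → 80 ≥ 60
Round 2 — Orwell defaults.
  Jasper: +60 → 100 < 110
  Morley: +85 → 85 ≥ 80
  Pike: +30 → 30 < 110
Round 3 — Morley defaults.
  Jasper: +80 → 180 ≥ 110
Round 4 — Jasper defaults.
No further defaults.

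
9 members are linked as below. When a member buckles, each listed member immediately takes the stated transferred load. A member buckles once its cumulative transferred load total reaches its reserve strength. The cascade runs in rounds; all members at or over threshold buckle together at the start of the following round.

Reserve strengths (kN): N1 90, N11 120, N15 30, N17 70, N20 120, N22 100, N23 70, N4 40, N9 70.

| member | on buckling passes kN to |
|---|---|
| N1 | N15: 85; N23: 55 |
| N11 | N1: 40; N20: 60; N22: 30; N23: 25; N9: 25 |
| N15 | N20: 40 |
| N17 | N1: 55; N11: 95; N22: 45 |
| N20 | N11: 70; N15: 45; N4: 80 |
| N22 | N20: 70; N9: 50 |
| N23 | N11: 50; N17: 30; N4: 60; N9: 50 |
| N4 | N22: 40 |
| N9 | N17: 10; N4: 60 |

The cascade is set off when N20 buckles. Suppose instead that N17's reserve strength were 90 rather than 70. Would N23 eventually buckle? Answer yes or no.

no

With N17's reserve strength at 90:
Round 1 — N20 buckles (initial).
  N11: +70 → 70 < 120
  N15: +45 → 45 ≥ 30
  N4: +80 → 80 ≥ 40
Round 2 — N15, N4 buckle.
  N22: +40 → 40 < 100
No further bucklings.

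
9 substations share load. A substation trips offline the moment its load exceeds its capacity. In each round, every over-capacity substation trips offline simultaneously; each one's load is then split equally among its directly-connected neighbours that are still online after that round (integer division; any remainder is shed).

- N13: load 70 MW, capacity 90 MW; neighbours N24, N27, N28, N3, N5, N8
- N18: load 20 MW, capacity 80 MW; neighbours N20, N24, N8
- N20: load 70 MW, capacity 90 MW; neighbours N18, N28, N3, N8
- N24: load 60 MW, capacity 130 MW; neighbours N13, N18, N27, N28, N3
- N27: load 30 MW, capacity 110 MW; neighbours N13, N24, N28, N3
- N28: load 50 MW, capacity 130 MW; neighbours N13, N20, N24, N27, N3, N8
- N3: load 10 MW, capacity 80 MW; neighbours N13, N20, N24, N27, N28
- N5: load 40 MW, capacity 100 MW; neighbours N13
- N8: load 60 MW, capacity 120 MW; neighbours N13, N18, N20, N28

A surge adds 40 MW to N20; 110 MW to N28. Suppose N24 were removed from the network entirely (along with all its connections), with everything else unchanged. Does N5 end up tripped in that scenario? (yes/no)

no

With N24 removed:
Round 1 — N20 at 110 > 90; N28 at 160 > 130. N20, N28 trip offline.
  N20 sheds 110 MW to N18, N3, N8: 36 each (2 lost).
    N18: 20+36 = 56 ≤ 80
    N3: 10+36 = 46 ≤ 80
    N8: 60+36 = 96 ≤ 120
  N28 sheds 160 MW to N13, N27, N3, N8: 40 each.
    N13: 70+40 = 110 > 90
    N27: 30+40 = 70 ≤ 110
    N3: 46+40 = 86 > 80
    N8: 96+40 = 136 > 120
Round 2 — N13, N3, N8 trip offline.
  N13 sheds 110 MW to N27, N5: 55 each.
    N27: 70+55 = 125 > 110
    N5: 40+55 = 95 ≤ 100
  N3 sheds 86 MW to N27: 86 each.
    N27: 125+86 = 211 > 110
  N8 sheds 136 MW to N18: 136 each.
    N18: 56+136 = 192 > 80
Round 3 — N18, N27 trip offline.
  N18 sheds 192 MW: no online neighbours, lost.
  N27 sheds 211 MW: no online neighbours, lost.
No further trips.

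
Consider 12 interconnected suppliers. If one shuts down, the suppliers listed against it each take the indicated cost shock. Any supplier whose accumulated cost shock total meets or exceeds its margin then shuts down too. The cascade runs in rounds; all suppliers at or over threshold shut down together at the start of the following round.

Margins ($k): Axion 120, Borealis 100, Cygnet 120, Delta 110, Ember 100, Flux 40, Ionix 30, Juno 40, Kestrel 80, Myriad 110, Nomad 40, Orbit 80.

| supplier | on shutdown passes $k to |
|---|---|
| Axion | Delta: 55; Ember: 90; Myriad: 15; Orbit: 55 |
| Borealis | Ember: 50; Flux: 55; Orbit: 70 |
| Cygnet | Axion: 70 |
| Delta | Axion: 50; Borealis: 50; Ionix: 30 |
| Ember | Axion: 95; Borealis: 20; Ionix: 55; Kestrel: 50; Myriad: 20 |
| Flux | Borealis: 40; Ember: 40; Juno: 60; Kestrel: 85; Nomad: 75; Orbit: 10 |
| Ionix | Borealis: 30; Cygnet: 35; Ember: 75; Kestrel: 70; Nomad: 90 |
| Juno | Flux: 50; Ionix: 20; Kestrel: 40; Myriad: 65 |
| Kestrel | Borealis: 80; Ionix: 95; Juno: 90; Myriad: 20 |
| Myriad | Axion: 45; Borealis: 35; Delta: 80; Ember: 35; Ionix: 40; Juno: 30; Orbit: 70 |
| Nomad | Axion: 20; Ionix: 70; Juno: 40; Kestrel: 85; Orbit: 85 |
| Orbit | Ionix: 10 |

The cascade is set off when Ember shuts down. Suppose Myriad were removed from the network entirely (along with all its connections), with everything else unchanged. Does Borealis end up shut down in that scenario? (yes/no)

With Myriad removed:
Round 1 — Ember shuts down (initial).
  Axion: +95 → 95 < 120
  Borealis: +20 → 20 < 100
  Ionix: +55 → 55 ≥ 30
  Kestrel: +50 → 50 < 80
Round 2 — Ionix shuts down.
  Borealis: +30 → 50 < 100
  Cygnet: +35 → 35 < 120
  Kestrel: +70 → 120 ≥ 80
  Nomad: +90 → 90 ≥ 40
Round 3 — Kestrel, Nomad shut down.
  Axion: +20 → 115 < 120
  Borealis: +80 → 130 ≥ 100
  Juno: +90+40 → 130 ≥ 40
  Orbit: +85 → 85 ≥ 80
Round 4 — Borealis, Juno, Orbit shut down.
  Flux: +55+50 → 105 ≥ 40
Round 5 — Flux shuts down.
No further shutdowns.

yes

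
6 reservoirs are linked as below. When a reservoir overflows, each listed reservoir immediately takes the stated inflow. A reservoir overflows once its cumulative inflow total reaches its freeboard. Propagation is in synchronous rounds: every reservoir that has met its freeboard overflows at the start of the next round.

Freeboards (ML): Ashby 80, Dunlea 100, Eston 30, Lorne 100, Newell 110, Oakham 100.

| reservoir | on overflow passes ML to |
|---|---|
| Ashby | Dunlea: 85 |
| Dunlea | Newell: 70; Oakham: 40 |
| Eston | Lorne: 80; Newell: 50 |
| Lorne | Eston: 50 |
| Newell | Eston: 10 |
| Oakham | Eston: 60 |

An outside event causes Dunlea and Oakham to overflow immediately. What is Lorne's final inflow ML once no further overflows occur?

Round 1 — Dunlea, Oakham overflow (initial).
  Eston: +60 → 60 ≥ 30
  Newell: +70 → 70 < 110
Round 2 — Eston overflows.
  Lorne: +80 → 80 < 100
  Newell: +50 → 120 ≥ 110
Round 3 — Newell overflows.
No further overflows.

80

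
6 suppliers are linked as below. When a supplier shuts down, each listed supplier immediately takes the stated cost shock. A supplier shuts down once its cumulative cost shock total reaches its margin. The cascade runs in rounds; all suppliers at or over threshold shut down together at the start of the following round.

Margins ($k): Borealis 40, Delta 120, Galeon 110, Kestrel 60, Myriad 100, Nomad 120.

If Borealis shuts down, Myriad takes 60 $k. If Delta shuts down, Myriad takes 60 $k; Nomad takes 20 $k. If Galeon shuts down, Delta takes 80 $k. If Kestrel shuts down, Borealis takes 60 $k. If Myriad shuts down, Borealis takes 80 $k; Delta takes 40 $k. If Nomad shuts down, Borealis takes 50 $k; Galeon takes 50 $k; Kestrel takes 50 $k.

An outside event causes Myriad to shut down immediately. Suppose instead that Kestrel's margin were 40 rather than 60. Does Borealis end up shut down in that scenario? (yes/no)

With Kestrel's margin at 40:
Round 1 — Myriad shuts down (initial).
  Borealis: +80 → 80 ≥ 40
  Delta: +40 → 40 < 120
Round 2 — Borealis shuts down.
No further shutdowns.

yes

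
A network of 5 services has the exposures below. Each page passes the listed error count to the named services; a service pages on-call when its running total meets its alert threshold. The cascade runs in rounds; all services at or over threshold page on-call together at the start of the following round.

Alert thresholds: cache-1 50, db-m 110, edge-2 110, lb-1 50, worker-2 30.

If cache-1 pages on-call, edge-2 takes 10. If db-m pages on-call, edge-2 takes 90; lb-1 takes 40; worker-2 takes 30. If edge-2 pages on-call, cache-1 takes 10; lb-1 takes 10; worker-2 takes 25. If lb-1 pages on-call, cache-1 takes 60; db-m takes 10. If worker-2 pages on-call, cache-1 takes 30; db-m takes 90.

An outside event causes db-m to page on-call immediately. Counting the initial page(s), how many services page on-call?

Round 1 — db-m pages on-call (initial).
  edge-2: +90 → 90 < 110
  lb-1: +40 → 40 < 50
  worker-2: +30 → 30 ≥ 30
Round 2 — worker-2 pages on-call.
  cache-1: +30 → 30 < 50
No further pages.

2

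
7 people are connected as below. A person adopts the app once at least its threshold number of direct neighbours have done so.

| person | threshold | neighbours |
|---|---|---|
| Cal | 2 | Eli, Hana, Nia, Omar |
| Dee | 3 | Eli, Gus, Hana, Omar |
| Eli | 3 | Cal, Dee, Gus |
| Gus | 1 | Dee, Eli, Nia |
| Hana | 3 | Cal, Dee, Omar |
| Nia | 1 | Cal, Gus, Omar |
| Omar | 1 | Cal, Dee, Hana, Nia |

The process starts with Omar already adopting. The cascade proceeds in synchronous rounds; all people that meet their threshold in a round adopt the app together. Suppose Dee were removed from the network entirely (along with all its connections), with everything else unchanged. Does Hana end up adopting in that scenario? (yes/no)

With Dee removed:
Round 1 — Omar adopts the app (initial).
Round 2 — checking thresholds:
  Cal: 1 of 4 neighbours < 2, not yet.
  Hana: 1 of 2 neighbours < 3, not yet.
  Nia: 1 of 3 neighbours ≥ 1, adopts the app.
Round 3 — checking thresholds:
  Cal: 2 of 4 neighbours ≥ 2, adopts the app.
  Gus: 1 of 2 neighbours ≥ 1, adopts the app.
  Hana: 1 of 2 neighbours < 3, not yet.
Round 4 — no new adoptions; cascade stops.

no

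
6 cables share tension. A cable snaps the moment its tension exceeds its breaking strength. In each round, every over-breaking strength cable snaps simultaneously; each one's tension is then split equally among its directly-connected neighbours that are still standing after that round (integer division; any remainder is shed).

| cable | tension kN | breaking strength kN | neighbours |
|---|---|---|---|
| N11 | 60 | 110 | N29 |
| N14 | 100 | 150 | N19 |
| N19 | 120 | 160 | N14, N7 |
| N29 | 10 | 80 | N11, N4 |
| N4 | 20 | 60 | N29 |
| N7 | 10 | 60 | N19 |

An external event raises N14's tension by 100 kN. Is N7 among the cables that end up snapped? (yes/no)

Round 1 — N14 at 200 > 150. N14 snaps.
  N14 sheds 200 kN to N19: 200 each.
    N19: 120+200 = 320 > 160
Round 2 — N19 snaps.
  N19 sheds 320 kN to N7: 320 each.
    N7: 10+320 = 330 > 60
Round 3 — N7 snaps.
  N7 sheds 330 kN: no online neighbours, lost.
No further breaks.

yes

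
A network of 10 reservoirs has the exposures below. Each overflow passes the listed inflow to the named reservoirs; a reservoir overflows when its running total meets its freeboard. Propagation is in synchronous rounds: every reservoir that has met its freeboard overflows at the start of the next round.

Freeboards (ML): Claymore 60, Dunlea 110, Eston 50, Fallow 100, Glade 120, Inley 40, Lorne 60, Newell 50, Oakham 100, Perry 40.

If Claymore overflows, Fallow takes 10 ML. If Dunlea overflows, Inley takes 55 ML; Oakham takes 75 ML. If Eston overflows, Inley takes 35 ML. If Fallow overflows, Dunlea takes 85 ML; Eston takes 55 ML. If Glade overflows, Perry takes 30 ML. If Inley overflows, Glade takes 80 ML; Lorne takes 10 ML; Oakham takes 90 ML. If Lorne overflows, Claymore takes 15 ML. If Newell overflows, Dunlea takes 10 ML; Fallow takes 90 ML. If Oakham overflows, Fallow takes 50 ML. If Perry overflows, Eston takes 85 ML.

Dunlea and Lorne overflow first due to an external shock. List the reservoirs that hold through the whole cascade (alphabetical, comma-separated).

Round 1 — Dunlea, Lorne overflow (initial).
  Claymore: +15 → 15 < 60
  Inley: +55 → 55 ≥ 40
  Oakham: +75 → 75 < 100
Round 2 — Inley overflows.
  Glade: +80 → 80 < 120
  Oakham: +90 → 165 ≥ 100
Round 3 — Oakham overflows.
  Fallow: +50 → 50 < 100
No further overflows.

Claymore, Eston, Fallow, Glade, Newell, Perry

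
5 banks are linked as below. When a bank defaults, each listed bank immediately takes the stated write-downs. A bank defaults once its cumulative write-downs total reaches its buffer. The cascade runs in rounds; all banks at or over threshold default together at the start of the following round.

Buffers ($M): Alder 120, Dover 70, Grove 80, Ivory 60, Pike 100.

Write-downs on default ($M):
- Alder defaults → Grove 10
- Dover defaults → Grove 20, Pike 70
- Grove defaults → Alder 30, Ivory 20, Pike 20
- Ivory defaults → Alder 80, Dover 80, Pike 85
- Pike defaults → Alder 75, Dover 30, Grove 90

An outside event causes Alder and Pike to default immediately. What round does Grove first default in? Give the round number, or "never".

2

Round 1 — Alder, Pike default (initial).
  Dover: +30 → 30 < 70
  Grove: +10+90 → 100 ≥ 80
Round 2 — Grove defaults.
  Ivory: +20 → 20 < 60
No further defaults.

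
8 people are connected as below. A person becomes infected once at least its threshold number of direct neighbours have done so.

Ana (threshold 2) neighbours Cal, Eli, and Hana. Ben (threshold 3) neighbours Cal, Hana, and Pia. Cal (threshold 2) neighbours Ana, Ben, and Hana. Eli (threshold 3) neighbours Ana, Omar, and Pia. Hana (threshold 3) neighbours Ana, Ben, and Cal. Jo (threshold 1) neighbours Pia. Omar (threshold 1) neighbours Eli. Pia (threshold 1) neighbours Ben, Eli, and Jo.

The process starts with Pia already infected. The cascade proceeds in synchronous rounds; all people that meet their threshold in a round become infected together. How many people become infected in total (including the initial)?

2

Round 1 — Pia becomes infected (initial).
Round 2 — checking thresholds:
  Ben: 1 of 3 neighbours < 3, holds.
  Eli: 1 of 3 neighbours < 3, holds.
  Jo: 1 of 1 neighbours ≥ 1, becomes infected.
Round 3 — no new infections; cascade stops.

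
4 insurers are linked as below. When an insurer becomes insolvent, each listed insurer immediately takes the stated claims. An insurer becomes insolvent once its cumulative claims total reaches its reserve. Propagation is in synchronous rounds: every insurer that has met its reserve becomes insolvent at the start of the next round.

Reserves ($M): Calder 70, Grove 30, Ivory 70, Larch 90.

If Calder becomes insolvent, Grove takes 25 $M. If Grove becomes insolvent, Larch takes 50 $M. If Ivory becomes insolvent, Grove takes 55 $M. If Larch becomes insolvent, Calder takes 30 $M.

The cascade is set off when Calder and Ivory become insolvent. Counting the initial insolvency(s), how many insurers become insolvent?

Round 1 — Calder, Ivory become insolvent (initial).
  Grove: +25+55 → 80 ≥ 30
Round 2 — Grove becomes insolvent.
  Larch: +50 → 50 < 90
No further insolvencies.

3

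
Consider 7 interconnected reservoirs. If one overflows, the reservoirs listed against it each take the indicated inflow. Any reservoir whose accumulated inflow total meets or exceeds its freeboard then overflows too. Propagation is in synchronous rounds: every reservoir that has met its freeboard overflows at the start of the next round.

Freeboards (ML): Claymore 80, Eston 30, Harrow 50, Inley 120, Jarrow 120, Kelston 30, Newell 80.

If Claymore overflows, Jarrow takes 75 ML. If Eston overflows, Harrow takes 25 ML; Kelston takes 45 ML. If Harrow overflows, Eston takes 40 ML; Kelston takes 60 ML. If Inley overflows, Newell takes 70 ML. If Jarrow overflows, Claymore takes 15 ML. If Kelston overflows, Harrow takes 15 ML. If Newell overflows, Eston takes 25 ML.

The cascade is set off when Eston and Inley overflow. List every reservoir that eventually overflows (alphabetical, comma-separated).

Round 1 — Eston, Inley overflow (initial).
  Harrow: +25 → 25 < 50
  Kelston: +45 → 45 ≥ 30
  Newell: +70 → 70 < 80
Round 2 — Kelston overflows.
  Harrow: +15 → 40 < 50
No further overflows.

Eston, Inley, Kelston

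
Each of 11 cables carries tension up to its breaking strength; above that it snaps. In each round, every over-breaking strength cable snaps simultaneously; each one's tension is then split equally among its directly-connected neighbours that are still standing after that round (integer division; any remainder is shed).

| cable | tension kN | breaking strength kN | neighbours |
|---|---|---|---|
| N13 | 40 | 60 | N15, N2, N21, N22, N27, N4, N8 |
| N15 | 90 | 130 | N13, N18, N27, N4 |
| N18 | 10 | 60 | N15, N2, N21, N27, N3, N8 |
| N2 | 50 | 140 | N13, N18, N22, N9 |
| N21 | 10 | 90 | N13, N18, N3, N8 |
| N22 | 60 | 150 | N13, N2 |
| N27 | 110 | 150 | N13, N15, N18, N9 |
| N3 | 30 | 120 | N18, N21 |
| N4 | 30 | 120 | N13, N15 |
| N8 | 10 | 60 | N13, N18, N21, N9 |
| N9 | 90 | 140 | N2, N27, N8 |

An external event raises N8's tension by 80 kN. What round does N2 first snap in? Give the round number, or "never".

Round 1 — N8 at 90 > 60. N8 snaps.
  N8 sheds 90 kN to N13, N18, N21, N9: 22 each (2 lost).
    N13: 40+22 = 62 > 60
    N18: 10+22 = 32 ≤ 60
    N21: 10+22 = 32 ≤ 90
    N9: 90+22 = 112 ≤ 140
Round 2 — N13 snaps.
  N13 sheds 62 kN to N15, N2, N21, N22, N27, N4: 10 each (2 lost).
    N15: 90+10 = 100 ≤ 130
    N2: 50+10 = 60 ≤ 140
    N21: 32+10 = 42 ≤ 90
    N22: 60+10 = 70 ≤ 150
    N27: 110+10 = 120 ≤ 150
    N4: 30+10 = 40 ≤ 120
No further breaks.

never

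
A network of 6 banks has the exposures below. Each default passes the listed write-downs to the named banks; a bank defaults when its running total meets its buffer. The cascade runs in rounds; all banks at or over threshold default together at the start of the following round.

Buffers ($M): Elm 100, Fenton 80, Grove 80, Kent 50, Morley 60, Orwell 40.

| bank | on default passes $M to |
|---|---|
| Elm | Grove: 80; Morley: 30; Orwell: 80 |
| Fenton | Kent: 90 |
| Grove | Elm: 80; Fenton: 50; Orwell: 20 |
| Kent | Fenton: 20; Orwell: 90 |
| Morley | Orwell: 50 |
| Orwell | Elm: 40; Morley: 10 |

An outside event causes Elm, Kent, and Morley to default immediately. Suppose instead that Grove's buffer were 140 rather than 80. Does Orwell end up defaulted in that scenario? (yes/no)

With Grove's buffer at 140:
Round 1 — Elm, Kent, Morley default (initial).
  Fenton: +20 → 20 < 80
  Grove: +80 → 80 < 140
  Orwell: +80+90+50 → 220 ≥ 40
Round 2 — Orwell defaults.
No further defaults.

yes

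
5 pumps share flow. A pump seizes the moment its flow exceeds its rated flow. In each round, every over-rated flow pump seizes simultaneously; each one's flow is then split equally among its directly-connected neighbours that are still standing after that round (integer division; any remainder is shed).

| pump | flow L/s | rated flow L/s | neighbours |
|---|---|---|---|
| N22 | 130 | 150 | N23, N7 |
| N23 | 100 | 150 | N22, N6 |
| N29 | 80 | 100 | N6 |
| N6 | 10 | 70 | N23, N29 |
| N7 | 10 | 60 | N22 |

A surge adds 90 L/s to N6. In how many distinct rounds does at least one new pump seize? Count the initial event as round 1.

Round 1 — N6 at 100 > 70. N6 seizes.
  N6 sheds 100 L/s to N23, N29: 50 each.
    N23: 100+50 = 150 ≤ 150
    N29: 80+50 = 130 > 100
Round 2 — N29 seizes.
  N29 sheds 130 L/s: no online neighbours, lost.
No further seizures.

2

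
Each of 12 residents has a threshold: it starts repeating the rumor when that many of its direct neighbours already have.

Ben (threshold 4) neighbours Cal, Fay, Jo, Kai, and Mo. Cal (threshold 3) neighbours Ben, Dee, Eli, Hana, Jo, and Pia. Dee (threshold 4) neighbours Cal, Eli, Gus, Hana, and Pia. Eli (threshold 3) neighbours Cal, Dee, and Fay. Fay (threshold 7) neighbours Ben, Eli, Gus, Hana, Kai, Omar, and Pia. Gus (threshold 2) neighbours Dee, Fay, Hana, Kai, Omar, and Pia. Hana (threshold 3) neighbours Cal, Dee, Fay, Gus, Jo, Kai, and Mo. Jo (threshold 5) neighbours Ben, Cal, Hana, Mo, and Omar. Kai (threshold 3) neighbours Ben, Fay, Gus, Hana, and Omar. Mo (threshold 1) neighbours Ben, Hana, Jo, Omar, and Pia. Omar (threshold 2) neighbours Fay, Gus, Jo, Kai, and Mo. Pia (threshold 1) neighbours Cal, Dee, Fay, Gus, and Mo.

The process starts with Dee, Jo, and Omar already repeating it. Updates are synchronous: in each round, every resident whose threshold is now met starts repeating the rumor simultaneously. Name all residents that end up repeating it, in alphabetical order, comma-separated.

Round 1 — Dee, Jo, Omar start repeating the rumor (initial).
Round 2 — checking thresholds:
  Ben: 1 of 5 neighbours < 4, holds.
  Cal: 2 of 6 neighbours < 3, holds.
  Eli: 1 of 3 neighbours < 3, holds.
  Fay: 1 of 7 neighbours < 7, holds.
  Gus: 2 of 6 neighbours ≥ 2, starts repeating the rumor.
  Hana: 2 of 7 neighbours < 3, holds.
  Kai: 1 of 5 neighbours < 3, holds.
  Mo: 2 of 5 neighbours ≥ 1, starts repeating the rumor.
  Pia: 1 of 5 neighbours ≥ 1, starts repeating the rumor.
Round 3 — checking thresholds:
  Ben: 2 of 5 neighbours < 4, holds.
  Cal: 3 of 6 neighbours ≥ 3, starts repeating the rumor.
  Eli: 1 of 3 neighbours < 3, holds.
  Fay: 3 of 7 neighbours < 7, holds.
  Hana: 4 of 7 neighbours ≥ 3, starts repeating the rumor.
  Kai: 2 of 5 neighbours < 3, holds.
Round 4 — checking thresholds:
  Ben: 3 of 5 neighbours < 4, holds.
  Eli: 2 of 3 neighbours < 3, holds.
  Fay: 4 of 7 neighbours < 7, holds.
  Kai: 3 of 5 neighbours ≥ 3, starts repeating the rumor.
Round 5 — checking thresholds:
  Ben: 4 of 5 neighbours ≥ 4, starts repeating the rumor.
  Eli: 2 of 3 neighbours < 3, holds.
  Fay: 5 of 7 neighbours < 7, holds.
Round 6 — no new spreads; cascade stops.

Ben, Cal, Dee, Gus, Hana, Jo, Kai, Mo, Omar, Pia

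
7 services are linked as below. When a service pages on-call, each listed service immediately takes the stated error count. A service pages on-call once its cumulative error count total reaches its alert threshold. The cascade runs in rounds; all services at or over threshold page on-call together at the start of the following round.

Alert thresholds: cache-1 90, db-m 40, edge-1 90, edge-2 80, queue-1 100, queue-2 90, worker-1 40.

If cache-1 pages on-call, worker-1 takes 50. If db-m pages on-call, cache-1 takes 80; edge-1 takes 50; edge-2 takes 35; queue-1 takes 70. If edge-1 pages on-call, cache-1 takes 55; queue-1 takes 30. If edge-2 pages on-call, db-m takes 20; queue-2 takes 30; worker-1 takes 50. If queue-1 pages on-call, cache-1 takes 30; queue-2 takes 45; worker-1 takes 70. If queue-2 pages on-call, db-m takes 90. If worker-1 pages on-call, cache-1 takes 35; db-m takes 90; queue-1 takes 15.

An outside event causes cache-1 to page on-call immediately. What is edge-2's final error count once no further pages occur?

Round 1 — cache-1 pages on-call (initial).
  worker-1: +50 → 50 ≥ 40
Round 2 — worker-1 pages on-call.
  db-m: +90 → 90 ≥ 40
  queue-1: +15 → 15 < 100
Round 3 — db-m pages on-call.
  edge-1: +50 → 50 < 90
  edge-2: +35 → 35 < 80
  queue-1: +70 → 85 < 100
No further pages.

35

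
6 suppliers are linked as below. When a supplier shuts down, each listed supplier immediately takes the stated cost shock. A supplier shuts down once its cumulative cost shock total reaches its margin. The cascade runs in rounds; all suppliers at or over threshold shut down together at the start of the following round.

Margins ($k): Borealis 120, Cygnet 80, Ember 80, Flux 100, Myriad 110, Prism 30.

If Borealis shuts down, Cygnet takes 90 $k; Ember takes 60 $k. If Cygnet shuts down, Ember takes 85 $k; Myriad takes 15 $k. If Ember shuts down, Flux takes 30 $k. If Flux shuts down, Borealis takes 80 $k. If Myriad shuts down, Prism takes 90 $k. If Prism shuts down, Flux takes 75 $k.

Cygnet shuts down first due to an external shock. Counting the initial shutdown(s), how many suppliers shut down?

Round 1 — Cygnet shuts down (initial).
  Ember: +85 → 85 ≥ 80
  Myriad: +15 → 15 < 110
Round 2 — Ember shuts down.
  Flux: +30 → 30 < 100
No further shutdowns.

2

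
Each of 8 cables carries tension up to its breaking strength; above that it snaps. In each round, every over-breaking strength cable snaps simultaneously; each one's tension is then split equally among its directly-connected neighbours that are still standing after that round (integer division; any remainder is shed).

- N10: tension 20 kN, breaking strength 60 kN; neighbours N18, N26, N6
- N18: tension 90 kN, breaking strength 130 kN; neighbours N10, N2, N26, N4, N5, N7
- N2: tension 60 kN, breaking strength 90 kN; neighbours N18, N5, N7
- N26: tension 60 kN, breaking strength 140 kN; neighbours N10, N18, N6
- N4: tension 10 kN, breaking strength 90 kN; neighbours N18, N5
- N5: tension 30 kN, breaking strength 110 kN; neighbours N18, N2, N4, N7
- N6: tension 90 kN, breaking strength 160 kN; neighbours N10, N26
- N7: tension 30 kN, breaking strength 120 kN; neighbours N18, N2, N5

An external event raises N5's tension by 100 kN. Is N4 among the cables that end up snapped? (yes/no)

Round 1 — N5 at 130 > 110. N5 snaps.
  N5 sheds 130 kN to N18, N2, N4, N7: 32 each (2 lost).
    N18: 90+32 = 122 ≤ 130
    N2: 60+32 = 92 > 90
    N4: 10+32 = 42 ≤ 90
    N7: 30+32 = 62 ≤ 120
Round 2 — N2 snaps.
  N2 sheds 92 kN to N18, N7: 46 each.
    N18: 122+46 = 168 > 130
    N7: 62+46 = 108 ≤ 120
Round 3 — N18 snaps.
  N18 sheds 168 kN to N10, N26, N4, N7: 42 each.
    N10: 20+42 = 62 > 60
    N26: 60+42 = 102 ≤ 140
    N4: 42+42 = 84 ≤ 90
    N7: 108+42 = 150 > 120
Round 4 — N10, N7 snap.
  N10 sheds 62 kN to N26, N6: 31 each.
    N26: 102+31 = 133 ≤ 140
    N6: 90+31 = 121 ≤ 160
  N7 sheds 150 kN: no online neighbours, lost.
No further breaks.

no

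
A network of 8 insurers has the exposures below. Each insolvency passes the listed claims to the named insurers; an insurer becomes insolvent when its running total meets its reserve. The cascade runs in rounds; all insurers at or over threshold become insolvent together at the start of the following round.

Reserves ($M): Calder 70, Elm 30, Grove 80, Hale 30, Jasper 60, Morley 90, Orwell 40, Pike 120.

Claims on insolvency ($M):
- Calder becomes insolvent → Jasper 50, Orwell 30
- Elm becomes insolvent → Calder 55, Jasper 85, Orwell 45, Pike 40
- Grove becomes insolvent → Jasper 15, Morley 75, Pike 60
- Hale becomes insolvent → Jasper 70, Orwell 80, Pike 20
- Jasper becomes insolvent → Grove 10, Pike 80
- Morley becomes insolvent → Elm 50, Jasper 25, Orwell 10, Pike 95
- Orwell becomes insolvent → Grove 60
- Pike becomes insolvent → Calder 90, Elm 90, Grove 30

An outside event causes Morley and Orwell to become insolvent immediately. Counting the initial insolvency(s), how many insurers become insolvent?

7

Round 1 — Morley, Orwell become insolvent (initial).
  Elm: +50 → 50 ≥ 30
  Grove: +60 → 60 < 80
  Jasper: +25 → 25 < 60
  Pike: +95 → 95 < 120
Round 2 — Elm becomes insolvent.
  Calder: +55 → 55 < 70
  Jasper: +85 → 110 ≥ 60
  Pike: +40 → 135 ≥ 120
Round 3 — Jasper, Pike become insolvent.
  Calder: +90 → 145 ≥ 70
  Grove: +10+30 → 100 ≥ 80
Round 4 — Calder, Grove become insolvent.
No further insolvencies.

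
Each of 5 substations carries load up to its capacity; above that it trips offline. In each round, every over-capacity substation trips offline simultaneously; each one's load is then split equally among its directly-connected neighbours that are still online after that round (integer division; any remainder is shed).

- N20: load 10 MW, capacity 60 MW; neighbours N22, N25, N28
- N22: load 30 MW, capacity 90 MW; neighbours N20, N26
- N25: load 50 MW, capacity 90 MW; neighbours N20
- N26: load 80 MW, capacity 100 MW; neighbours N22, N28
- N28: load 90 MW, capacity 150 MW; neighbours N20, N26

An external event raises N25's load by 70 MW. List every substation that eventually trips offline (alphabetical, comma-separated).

Round 1 — N25 at 120 > 90. N25 trips offline.
  N25 sheds 120 MW to N20: 120 each.
    N20: 10+120 = 130 > 60
Round 2 — N20 trips offline.
  N20 sheds 130 MW to N22, N28: 65 each.
    N22: 30+65 = 95 > 90
    N28: 90+65 = 155 > 150
Round 3 — N22, N28 trip offline.
  N22 sheds 95 MW to N26: 95 each.
    N26: 80+95 = 175 > 100
  N28 sheds 155 MW to N26: 155 each.
    N26: 175+155 = 330 > 100
Round 4 — N26 trips offline.
  N26 sheds 330 MW: no online neighbours, lost.
No further trips.

N20, N22, N25, N26, N28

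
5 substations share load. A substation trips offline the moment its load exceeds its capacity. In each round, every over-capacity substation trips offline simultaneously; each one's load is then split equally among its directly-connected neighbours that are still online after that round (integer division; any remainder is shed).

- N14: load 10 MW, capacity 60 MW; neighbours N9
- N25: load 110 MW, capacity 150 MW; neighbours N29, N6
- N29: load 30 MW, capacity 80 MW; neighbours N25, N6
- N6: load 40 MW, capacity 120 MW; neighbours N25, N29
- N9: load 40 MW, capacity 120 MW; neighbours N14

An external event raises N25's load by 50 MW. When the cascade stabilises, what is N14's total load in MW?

Round 1 — N25 at 160 > 150. N25 trips offline.
  N25 sheds 160 MW to N29, N6: 80 each.
    N29: 30+80 = 110 > 80
    N6: 40+80 = 120 ≤ 120
Round 2 — N29 trips offline.
  N29 sheds 110 MW to N6: 110 each.
    N6: 120+110 = 230 > 120
Round 3 — N6 trips offline.
  N6 sheds 230 MW: no online neighbours, lost.
No further trips.

10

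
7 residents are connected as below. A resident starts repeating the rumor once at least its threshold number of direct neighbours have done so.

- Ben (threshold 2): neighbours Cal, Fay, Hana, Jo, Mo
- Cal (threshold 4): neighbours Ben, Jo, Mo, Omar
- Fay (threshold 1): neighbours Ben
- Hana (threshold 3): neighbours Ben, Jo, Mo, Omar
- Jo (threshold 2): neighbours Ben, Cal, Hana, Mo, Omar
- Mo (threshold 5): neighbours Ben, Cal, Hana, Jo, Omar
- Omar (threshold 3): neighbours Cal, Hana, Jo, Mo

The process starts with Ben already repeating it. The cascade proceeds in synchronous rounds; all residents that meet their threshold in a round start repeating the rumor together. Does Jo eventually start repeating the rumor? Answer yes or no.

Round 1 — Ben starts repeating the rumor (initial).
Round 2 — checking thresholds:
  Cal: 1 of 4 neighbours < 4, holds.
  Fay: 1 of 1 neighbours ≥ 1, starts repeating the rumor.
  Hana: 1 of 4 neighbours < 3, holds.
  Jo: 1 of 5 neighbours < 2, holds.
  Mo: 1 of 5 neighbours < 5, holds.
Round 3 — no new spreads; cascade stops.

no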